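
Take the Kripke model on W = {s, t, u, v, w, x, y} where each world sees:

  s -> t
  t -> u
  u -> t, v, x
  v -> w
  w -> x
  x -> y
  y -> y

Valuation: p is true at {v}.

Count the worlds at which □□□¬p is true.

5

s: successors {t}; □□¬p there: t:F. ✗
t: successors {u}; □□¬p there: u:T. ✓
u: successors {t, v, x}; □□¬p there: t:F, v:T, x:T. ✗
v: successors {w}; □□¬p there: w:T. ✓
w: successors {x}; □□¬p there: x:T. ✓
x: successors {y}; □□¬p there: y:T. ✓
y: successors {y}; □□¬p there: y:T. ✓
Satisfying worlds: {t, v, w, x, y}.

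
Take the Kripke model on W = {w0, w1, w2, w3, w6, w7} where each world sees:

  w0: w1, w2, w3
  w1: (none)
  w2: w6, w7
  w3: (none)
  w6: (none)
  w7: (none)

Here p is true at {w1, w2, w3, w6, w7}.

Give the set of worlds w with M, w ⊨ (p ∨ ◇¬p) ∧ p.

w0: p ∨ ◇¬p is F, p is F. ✗
w1: p ∨ ◇¬p is T, p is T. ✓
w2: p ∨ ◇¬p is T, p is T. ✓
w3: p ∨ ◇¬p is T, p is T. ✓
w6: p ∨ ◇¬p is T, p is T. ✓
w7: p ∨ ◇¬p is T, p is T. ✓

{w1, w2, w3, w6, w7}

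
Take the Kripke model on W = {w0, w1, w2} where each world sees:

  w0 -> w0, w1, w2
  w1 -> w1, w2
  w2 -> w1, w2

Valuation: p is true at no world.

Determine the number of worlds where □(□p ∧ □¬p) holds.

w0: successors {w0, w1, w2}; □p ∧ □¬p there: w0:F, w1:F, w2:F. ✗
w1: successors {w1, w2}; □p ∧ □¬p there: w1:F, w2:F. ✗
w2: successors {w1, w2}; □p ∧ □¬p there: w1:F, w2:F. ✗
Satisfying worlds: ∅.

0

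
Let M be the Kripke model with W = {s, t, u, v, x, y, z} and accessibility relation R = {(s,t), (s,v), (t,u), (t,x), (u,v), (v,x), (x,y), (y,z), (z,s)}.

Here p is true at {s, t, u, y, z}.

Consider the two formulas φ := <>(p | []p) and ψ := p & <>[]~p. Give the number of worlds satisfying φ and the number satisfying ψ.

For <>(p | []p):
s: successors {t, v}; p | []p there: t:T, v:F. ✓
t: successors {u, x}; p | []p there: u:T, x:T. ✓
u: successors {v}; p | []p there: v:F. ✗
v: successors {x}; p | []p there: x:T. ✓
x: successors {y}; p | []p there: y:T. ✓
y: successors {z}; p | []p there: z:T. ✓
z: successors {s}; p | []p there: s:T. ✓
— 6 worlds.
For p & <>[]~p:
s: p is T, <>[]~p is T. ✓
t: p is T, <>[]~p is T. ✓
u: p is T, <>[]~p is T. ✓
v: p is F, <>[]~p is F. ✗
x: p is F, <>[]~p is F. ✗
y: p is T, <>[]~p is F. ✗
z: p is T, <>[]~p is F. ✗
— 3 worlds.

6 and 3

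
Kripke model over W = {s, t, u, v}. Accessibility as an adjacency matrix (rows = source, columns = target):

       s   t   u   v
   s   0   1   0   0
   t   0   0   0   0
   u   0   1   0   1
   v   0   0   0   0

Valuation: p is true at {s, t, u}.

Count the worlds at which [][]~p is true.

4

s: successors {t}; []~p there: t:T. ✓
t: no successors, so [][]~p holds vacuously. ✓
u: successors {t, v}; []~p there: t:T, v:T. ✓
v: no successors, so [][]~p holds vacuously. ✓
Satisfying worlds: {s, t, u, v}.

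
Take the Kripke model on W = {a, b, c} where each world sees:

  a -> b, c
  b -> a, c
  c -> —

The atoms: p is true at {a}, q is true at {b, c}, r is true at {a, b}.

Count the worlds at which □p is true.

1

a: successors {b, c}; p there: b:F, c:F. ✗
b: successors {a, c}; p there: a:T, c:F. ✗
c: no successors, so □p holds vacuously. ✓
Satisfying worlds: {c}.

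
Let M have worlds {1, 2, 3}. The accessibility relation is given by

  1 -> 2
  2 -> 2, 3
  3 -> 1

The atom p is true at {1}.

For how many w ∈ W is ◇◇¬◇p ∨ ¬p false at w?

0

1: ◇◇¬◇p is T, ¬p is F. ✓
2: ◇◇¬◇p is T, ¬p is T. ✓
3: ◇◇¬◇p is T, ¬p is T. ✓
Satisfying worlds: {1, 2, 3}.
So ◇◇¬◇p ∨ ¬p fails at the other 0 worlds.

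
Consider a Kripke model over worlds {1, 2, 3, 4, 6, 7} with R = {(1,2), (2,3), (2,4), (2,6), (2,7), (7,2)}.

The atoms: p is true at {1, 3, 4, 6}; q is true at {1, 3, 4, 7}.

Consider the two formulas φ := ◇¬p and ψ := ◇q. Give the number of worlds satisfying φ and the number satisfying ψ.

For ◇¬p:
1: successors {2}; ¬p there: 2:T. ✓
2: successors {3, 4, 6, 7}; ¬p there: 3:F, 4:F, 6:F, 7:T. ✓
3: no successors, so ◇¬p fails. ✗
4: no successors, so ◇¬p fails. ✗
6: no successors, so ◇¬p fails. ✗
7: successors {2}; ¬p there: 2:T. ✓
— 3 worlds.
For ◇q:
1: successors {2}; q there: 2:F. ✗
2: successors {3, 4, 6, 7}; q there: 3:T, 4:T, 6:F, 7:T. ✓
3: no successors, so ◇q fails. ✗
4: no successors, so ◇q fails. ✗
6: no successors, so ◇q fails. ✗
7: successors {2}; q there: 2:F. ✗
— 1 world.

3 and 1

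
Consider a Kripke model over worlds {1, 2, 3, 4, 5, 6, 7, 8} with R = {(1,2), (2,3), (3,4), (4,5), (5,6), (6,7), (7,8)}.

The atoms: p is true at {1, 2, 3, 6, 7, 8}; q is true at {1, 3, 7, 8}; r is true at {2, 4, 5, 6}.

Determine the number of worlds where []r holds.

1: successors {2}; r there: 2:T. ✓
2: successors {3}; r there: 3:F. ✗
3: successors {4}; r there: 4:T. ✓
4: successors {5}; r there: 5:T. ✓
5: successors {6}; r there: 6:T. ✓
6: successors {7}; r there: 7:F. ✗
7: successors {8}; r there: 8:F. ✗
8: no successors, so []r holds vacuously. ✓
Satisfying worlds: {1, 3, 4, 5, 8}.

5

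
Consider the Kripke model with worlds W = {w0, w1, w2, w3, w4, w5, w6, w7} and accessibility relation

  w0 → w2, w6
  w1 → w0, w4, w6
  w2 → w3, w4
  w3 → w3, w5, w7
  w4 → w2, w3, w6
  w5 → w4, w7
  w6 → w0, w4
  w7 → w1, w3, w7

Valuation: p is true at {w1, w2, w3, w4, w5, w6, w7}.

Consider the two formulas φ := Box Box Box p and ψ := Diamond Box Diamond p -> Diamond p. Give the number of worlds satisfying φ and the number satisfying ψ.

2 and 8

For Box Box Box p:
w0: successors {w2, w6}; Box Box p there: w2:T, w6:T. ✓
w1: successors {w0, w4, w6}; Box Box p there: w0:F, w4:F, w6:T. ✗
w2: successors {w3, w4}; Box Box p there: w3:T, w4:F. ✗
w3: successors {w3, w5, w7}; Box Box p there: w3:T, w5:T, w7:F. ✗
w4: successors {w2, w3, w6}; Box Box p there: w2:T, w3:T, w6:T. ✓
w5: successors {w4, w7}; Box Box p there: w4:F, w7:F. ✗
w6: successors {w0, w4}; Box Box p there: w0:F, w4:F. ✗
w7: successors {w1, w3, w7}; Box Box p there: w1:F, w3:T, w7:F. ✗
— 2 worlds.
For Diamond Box Diamond p -> Diamond p:
w0: Diamond Box Diamond p is T, Diamond p is T. ✓
w1: Diamond Box Diamond p is T, Diamond p is T. ✓
w2: Diamond Box Diamond p is T, Diamond p is T. ✓
w3: Diamond Box Diamond p is T, Diamond p is T. ✓
w4: Diamond Box Diamond p is T, Diamond p is T. ✓
w5: Diamond Box Diamond p is T, Diamond p is T. ✓
w6: Diamond Box Diamond p is T, Diamond p is T. ✓
w7: Diamond Box Diamond p is T, Diamond p is T. ✓
— 8 worlds.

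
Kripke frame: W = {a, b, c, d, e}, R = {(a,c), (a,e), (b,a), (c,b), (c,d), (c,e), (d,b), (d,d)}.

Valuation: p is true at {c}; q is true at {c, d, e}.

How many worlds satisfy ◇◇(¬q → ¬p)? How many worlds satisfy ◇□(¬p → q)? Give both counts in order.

4 and 3

For ◇◇(¬q → ¬p):
a: successors {c, e}; ◇(¬q → ¬p) there: c:T, e:F. ✓
b: successors {a}; ◇(¬q → ¬p) there: a:T. ✓
c: successors {b, d, e}; ◇(¬q → ¬p) there: b:T, d:T, e:F. ✓
d: successors {b, d}; ◇(¬q → ¬p) there: b:T, d:T. ✓
e: no successors, so ◇◇(¬q → ¬p) fails. ✗
— 4 worlds.
For ◇□(¬p → q):
a: successors {c, e}; □(¬p → q) there: c:F, e:T. ✓
b: successors {a}; □(¬p → q) there: a:T. ✓
c: successors {b, d, e}; □(¬p → q) there: b:F, d:F, e:T. ✓
d: successors {b, d}; □(¬p → q) there: b:F, d:F. ✗
e: no successors, so ◇□(¬p → q) fails. ✗
— 3 worlds.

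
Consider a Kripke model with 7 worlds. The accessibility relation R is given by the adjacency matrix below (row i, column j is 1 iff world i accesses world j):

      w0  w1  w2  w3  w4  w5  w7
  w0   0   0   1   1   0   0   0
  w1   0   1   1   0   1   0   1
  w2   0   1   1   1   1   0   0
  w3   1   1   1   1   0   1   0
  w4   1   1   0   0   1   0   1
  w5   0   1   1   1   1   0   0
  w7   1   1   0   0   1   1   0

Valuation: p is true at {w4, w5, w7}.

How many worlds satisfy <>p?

6

w0: successors {w2, w3}; p there: w2:F, w3:F. ✗
w1: successors {w1, w2, w4, w7}; p there: w1:F, w2:F, w4:T, w7:T. ✓
w2: successors {w1, w2, w3, w4}; p there: w1:F, w2:F, w3:F, w4:T. ✓
w3: successors {w0, w1, w2, w3, w5}; p there: w0:F, w1:F, w2:F, w3:F, w5:T. ✓
w4: successors {w0, w1, w4, w7}; p there: w0:F, w1:F, w4:T, w7:T. ✓
w5: successors {w1, w2, w3, w4}; p there: w1:F, w2:F, w3:F, w4:T. ✓
w7: successors {w0, w1, w4, w5}; p there: w0:F, w1:F, w4:T, w5:T. ✓
Satisfying worlds: {w1, w2, w3, w4, w5, w7}.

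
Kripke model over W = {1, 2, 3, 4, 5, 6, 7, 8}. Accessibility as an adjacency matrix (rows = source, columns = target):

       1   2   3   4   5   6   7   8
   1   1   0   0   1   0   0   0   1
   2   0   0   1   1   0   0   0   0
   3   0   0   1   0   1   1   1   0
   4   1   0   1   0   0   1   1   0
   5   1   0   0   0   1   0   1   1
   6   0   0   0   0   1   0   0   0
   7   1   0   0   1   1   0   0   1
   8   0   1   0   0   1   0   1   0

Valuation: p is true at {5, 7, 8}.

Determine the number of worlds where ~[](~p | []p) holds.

7

1: [](~p | []p) is F. ✓
2: [](~p | []p) is T. ✗
3: [](~p | []p) is F. ✓
4: [](~p | []p) is F. ✓
5: [](~p | []p) is F. ✓
6: [](~p | []p) is F. ✓
7: [](~p | []p) is F. ✓
8: [](~p | []p) is F. ✓
Satisfying worlds: {1, 3, 4, 5, 6, 7, 8}.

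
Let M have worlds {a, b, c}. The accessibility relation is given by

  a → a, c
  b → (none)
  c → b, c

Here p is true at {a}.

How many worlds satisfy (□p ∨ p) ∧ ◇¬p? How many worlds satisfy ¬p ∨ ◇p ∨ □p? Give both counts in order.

1 and 3

For (□p ∨ p) ∧ ◇¬p:
a: □p ∨ p is T, ◇¬p is T. ✓
b: □p ∨ p is T, ◇¬p is F. ✗
c: □p ∨ p is F, ◇¬p is T. ✗
— 1 world.
For ¬p ∨ ◇p ∨ □p:
a: ¬p ∨ ◇p is T, □p is F. ✓
b: ¬p ∨ ◇p is T, □p is T. ✓
c: ¬p ∨ ◇p is T, □p is F. ✓
— 3 worlds.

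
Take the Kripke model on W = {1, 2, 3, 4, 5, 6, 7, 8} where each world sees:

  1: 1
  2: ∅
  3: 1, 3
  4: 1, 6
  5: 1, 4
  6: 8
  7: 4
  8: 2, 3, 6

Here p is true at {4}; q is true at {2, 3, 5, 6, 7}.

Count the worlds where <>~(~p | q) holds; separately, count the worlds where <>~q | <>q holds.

For <>~(~p | q):
1: successors {1}; ~(~p | q) there: 1:F. ✗
2: no successors, so <>~(~p | q) fails. ✗
3: successors {1, 3}; ~(~p | q) there: 1:F, 3:F. ✗
4: successors {1, 6}; ~(~p | q) there: 1:F, 6:F. ✗
5: successors {1, 4}; ~(~p | q) there: 1:F, 4:T. ✓
6: successors {8}; ~(~p | q) there: 8:F. ✗
7: successors {4}; ~(~p | q) there: 4:T. ✓
8: successors {2, 3, 6}; ~(~p | q) there: 2:F, 3:F, 6:F. ✗
— 2 worlds.
For <>~q | <>q:
1: <>~q is T, <>q is F. ✓
2: <>~q is F, <>q is F. ✗
3: <>~q is T, <>q is T. ✓
4: <>~q is T, <>q is T. ✓
5: <>~q is T, <>q is F. ✓
6: <>~q is T, <>q is F. ✓
7: <>~q is T, <>q is F. ✓
8: <>~q is F, <>q is T. ✓
— 7 worlds.

2 and 7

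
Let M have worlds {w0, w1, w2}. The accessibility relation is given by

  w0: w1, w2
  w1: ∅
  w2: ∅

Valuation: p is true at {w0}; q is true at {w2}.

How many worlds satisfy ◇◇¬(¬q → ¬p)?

w0: successors {w1, w2}; ◇¬(¬q → ¬p) there: w1:F, w2:F. ✗
w1: no successors, so ◇◇¬(¬q → ¬p) fails. ✗
w2: no successors, so ◇◇¬(¬q → ¬p) fails. ✗
Satisfying worlds: ∅.

0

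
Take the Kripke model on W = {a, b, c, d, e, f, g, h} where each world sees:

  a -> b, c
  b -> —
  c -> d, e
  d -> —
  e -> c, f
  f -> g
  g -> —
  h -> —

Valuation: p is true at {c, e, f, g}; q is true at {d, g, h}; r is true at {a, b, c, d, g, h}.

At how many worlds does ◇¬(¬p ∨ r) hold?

2

a: successors {b, c}; ¬(¬p ∨ r) there: b:F, c:F. ✗
b: no successors, so ◇¬(¬p ∨ r) fails. ✗
c: successors {d, e}; ¬(¬p ∨ r) there: d:F, e:T. ✓
d: no successors, so ◇¬(¬p ∨ r) fails. ✗
e: successors {c, f}; ¬(¬p ∨ r) there: c:F, f:T. ✓
f: successors {g}; ¬(¬p ∨ r) there: g:F. ✗
g: no successors, so ◇¬(¬p ∨ r) fails. ✗
h: no successors, so ◇¬(¬p ∨ r) fails. ✗
Satisfying worlds: {c, e}.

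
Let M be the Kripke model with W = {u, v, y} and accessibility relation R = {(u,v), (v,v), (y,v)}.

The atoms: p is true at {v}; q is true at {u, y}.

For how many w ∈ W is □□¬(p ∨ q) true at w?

u: successors {v}; □¬(p ∨ q) there: v:F. ✗
v: successors {v}; □¬(p ∨ q) there: v:F. ✗
y: successors {v}; □¬(p ∨ q) there: v:F. ✗
Satisfying worlds: ∅.

0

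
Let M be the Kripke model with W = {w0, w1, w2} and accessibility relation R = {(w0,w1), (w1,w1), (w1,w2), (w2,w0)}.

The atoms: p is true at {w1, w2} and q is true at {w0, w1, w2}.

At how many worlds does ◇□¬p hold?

w0: successors {w1}; □¬p there: w1:F. ✗
w1: successors {w1, w2}; □¬p there: w1:F, w2:T. ✓
w2: successors {w0}; □¬p there: w0:F. ✗
Satisfying worlds: {w1}.

1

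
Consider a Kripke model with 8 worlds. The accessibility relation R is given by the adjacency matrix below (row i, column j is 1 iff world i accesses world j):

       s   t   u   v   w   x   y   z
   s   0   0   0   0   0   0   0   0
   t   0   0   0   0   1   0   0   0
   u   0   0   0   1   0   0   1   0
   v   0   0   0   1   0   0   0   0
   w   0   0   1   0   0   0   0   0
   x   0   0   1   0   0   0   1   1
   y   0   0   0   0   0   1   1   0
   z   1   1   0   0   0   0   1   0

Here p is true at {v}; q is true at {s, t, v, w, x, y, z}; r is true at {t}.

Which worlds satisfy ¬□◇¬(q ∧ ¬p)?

{u, x, y, z}

s: □◇¬(q ∧ ¬p) is T. ✗
t: □◇¬(q ∧ ¬p) is T. ✗
u: □◇¬(q ∧ ¬p) is F. ✓
v: □◇¬(q ∧ ¬p) is T. ✗
w: □◇¬(q ∧ ¬p) is T. ✗
x: □◇¬(q ∧ ¬p) is F. ✓
y: □◇¬(q ∧ ¬p) is F. ✓
z: □◇¬(q ∧ ¬p) is F. ✓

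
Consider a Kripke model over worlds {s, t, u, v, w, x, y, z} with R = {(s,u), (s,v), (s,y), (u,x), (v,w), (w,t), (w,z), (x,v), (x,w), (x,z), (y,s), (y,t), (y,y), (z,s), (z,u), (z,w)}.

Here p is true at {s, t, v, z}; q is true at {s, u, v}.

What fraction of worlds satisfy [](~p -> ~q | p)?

s: successors {u, v, y}; ~p -> ~q | p there: u:F, v:T, y:T. ✗
t: no successors, so [](~p -> ~q | p) holds vacuously. ✓
u: successors {x}; ~p -> ~q | p there: x:T. ✓
v: successors {w}; ~p -> ~q | p there: w:T. ✓
w: successors {t, z}; ~p -> ~q | p there: t:T, z:T. ✓
x: successors {v, w, z}; ~p -> ~q | p there: v:T, w:T, z:T. ✓
y: successors {s, t, y}; ~p -> ~q | p there: s:T, t:T, y:T. ✓
z: successors {s, u, w}; ~p -> ~q | p there: s:T, u:F, w:T. ✗
That's 6 of 8 worlds, so 6/8 = 3/4.

3/4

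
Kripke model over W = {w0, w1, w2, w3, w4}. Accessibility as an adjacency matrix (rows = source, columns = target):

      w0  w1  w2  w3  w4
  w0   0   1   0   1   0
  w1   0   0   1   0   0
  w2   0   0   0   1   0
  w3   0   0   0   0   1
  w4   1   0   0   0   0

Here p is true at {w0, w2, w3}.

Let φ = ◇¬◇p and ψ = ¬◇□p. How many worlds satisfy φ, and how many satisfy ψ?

2 and 2

For ◇¬◇p:
w0: successors {w1, w3}; ¬◇p there: w1:F, w3:T. ✓
w1: successors {w2}; ¬◇p there: w2:F. ✗
w2: successors {w3}; ¬◇p there: w3:T. ✓
w3: successors {w4}; ¬◇p there: w4:F. ✗
w4: successors {w0}; ¬◇p there: w0:F. ✗
— 2 worlds.
For ¬◇□p:
w0: ◇□p is T. ✗
w1: ◇□p is T. ✗
w2: ◇□p is F. ✓
w3: ◇□p is T. ✗
w4: ◇□p is F. ✓
— 2 worlds.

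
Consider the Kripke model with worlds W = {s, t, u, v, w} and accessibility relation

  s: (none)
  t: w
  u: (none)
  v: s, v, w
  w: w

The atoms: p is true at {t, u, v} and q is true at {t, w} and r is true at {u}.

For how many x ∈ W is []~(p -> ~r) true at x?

2

s: no successors, so []~(p -> ~r) holds vacuously. ✓
t: successors {w}; ~(p -> ~r) there: w:F. ✗
u: no successors, so []~(p -> ~r) holds vacuously. ✓
v: successors {s, v, w}; ~(p -> ~r) there: s:F, v:F, w:F. ✗
w: successors {w}; ~(p -> ~r) there: w:F. ✗
Satisfying worlds: {s, u}.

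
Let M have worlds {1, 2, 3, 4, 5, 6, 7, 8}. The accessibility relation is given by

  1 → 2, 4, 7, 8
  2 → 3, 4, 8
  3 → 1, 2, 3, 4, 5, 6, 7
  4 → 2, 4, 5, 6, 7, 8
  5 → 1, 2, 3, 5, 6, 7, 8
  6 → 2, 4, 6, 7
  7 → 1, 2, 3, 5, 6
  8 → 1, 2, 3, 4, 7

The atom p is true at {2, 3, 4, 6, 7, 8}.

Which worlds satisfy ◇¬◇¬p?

{1, 3, 4, 5, 6, 7, 8}

1: successors {2, 4, 7, 8}; ¬◇¬p there: 2:T, 4:F, 7:F, 8:F. ✓
2: successors {3, 4, 8}; ¬◇¬p there: 3:F, 4:F, 8:F. ✗
3: successors {1, 2, 3, 4, 5, 6, 7}; ¬◇¬p there: 1:T, 2:T, 3:F, 4:F, 5:F, 6:T, 7:F. ✓
4: successors {2, 4, 5, 6, 7, 8}; ¬◇¬p there: 2:T, 4:F, 5:F, 6:T, 7:F, 8:F. ✓
5: successors {1, 2, 3, 5, 6, 7, 8}; ¬◇¬p there: 1:T, 2:T, 3:F, 5:F, 6:T, 7:F, 8:F. ✓
6: successors {2, 4, 6, 7}; ¬◇¬p there: 2:T, 4:F, 6:T, 7:F. ✓
7: successors {1, 2, 3, 5, 6}; ¬◇¬p there: 1:T, 2:T, 3:F, 5:F, 6:T. ✓
8: successors {1, 2, 3, 4, 7}; ¬◇¬p there: 1:T, 2:T, 3:F, 4:F, 7:F. ✓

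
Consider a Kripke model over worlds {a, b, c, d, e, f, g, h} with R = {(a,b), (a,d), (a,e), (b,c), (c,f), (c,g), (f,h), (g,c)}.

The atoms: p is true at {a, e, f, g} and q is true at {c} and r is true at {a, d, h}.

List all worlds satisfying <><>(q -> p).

a: successors {b, d, e}; <>(q -> p) there: b:F, d:F, e:F. ✗
b: successors {c}; <>(q -> p) there: c:T. ✓
c: successors {f, g}; <>(q -> p) there: f:T, g:F. ✓
d: no successors, so <><>(q -> p) fails. ✗
e: no successors, so <><>(q -> p) fails. ✗
f: successors {h}; <>(q -> p) there: h:F. ✗
g: successors {c}; <>(q -> p) there: c:T. ✓
h: no successors, so <><>(q -> p) fails. ✗

{b, c, g}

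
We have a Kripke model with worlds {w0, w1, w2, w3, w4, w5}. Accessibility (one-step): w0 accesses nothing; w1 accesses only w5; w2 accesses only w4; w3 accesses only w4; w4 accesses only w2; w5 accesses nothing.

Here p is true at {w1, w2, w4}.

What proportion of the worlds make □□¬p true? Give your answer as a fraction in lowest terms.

1/2

w0: no successors, so □□¬p holds vacuously. ✓
w1: successors {w5}; □¬p there: w5:T. ✓
w2: successors {w4}; □¬p there: w4:F. ✗
w3: successors {w4}; □¬p there: w4:F. ✗
w4: successors {w2}; □¬p there: w2:F. ✗
w5: no successors, so □□¬p holds vacuously. ✓
That's 3 of 6 worlds, so 3/6 = 1/2.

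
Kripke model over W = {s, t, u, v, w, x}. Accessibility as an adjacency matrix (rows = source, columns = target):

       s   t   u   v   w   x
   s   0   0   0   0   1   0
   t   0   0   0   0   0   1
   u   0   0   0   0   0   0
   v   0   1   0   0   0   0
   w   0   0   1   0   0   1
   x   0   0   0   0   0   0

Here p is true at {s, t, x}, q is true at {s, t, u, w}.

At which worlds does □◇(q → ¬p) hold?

{s, u, v, x}

s: successors {w}; ◇(q → ¬p) there: w:T. ✓
t: successors {x}; ◇(q → ¬p) there: x:F. ✗
u: no successors, so □◇(q → ¬p) holds vacuously. ✓
v: successors {t}; ◇(q → ¬p) there: t:T. ✓
w: successors {u, x}; ◇(q → ¬p) there: u:F, x:F. ✗
x: no successors, so □◇(q → ¬p) holds vacuously. ✓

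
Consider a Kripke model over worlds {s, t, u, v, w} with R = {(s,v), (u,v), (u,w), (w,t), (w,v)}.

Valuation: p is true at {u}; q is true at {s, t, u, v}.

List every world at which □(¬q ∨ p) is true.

s: successors {v}; ¬q ∨ p there: v:F. ✗
t: no successors, so □(¬q ∨ p) holds vacuously. ✓
u: successors {v, w}; ¬q ∨ p there: v:F, w:T. ✗
v: no successors, so □(¬q ∨ p) holds vacuously. ✓
w: successors {t, v}; ¬q ∨ p there: t:F, v:F. ✗

{t, v}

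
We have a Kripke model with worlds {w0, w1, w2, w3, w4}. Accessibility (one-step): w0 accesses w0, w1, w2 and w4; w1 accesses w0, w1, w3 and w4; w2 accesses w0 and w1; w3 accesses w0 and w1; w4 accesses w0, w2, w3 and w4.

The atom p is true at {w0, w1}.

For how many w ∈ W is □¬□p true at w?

w0: successors {w0, w1, w2, w4}; ¬□p there: w0:T, w1:T, w2:F, w4:T. ✗
w1: successors {w0, w1, w3, w4}; ¬□p there: w0:T, w1:T, w3:F, w4:T. ✗
w2: successors {w0, w1}; ¬□p there: w0:T, w1:T. ✓
w3: successors {w0, w1}; ¬□p there: w0:T, w1:T. ✓
w4: successors {w0, w2, w3, w4}; ¬□p there: w0:T, w2:F, w3:F, w4:T. ✗
Satisfying worlds: {w2, w3}.

2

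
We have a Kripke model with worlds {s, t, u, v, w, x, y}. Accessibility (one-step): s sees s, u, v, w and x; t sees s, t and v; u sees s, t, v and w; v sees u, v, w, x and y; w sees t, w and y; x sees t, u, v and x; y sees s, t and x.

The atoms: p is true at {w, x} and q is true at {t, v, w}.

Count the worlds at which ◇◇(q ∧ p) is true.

s: successors {s, u, v, w, x}; ◇(q ∧ p) there: s:T, u:T, v:T, w:T, x:F. ✓
t: successors {s, t, v}; ◇(q ∧ p) there: s:T, t:F, v:T. ✓
u: successors {s, t, v, w}; ◇(q ∧ p) there: s:T, t:F, v:T, w:T. ✓
v: successors {u, v, w, x, y}; ◇(q ∧ p) there: u:T, v:T, w:T, x:F, y:F. ✓
w: successors {t, w, y}; ◇(q ∧ p) there: t:F, w:T, y:F. ✓
x: successors {t, u, v, x}; ◇(q ∧ p) there: t:F, u:T, v:T, x:F. ✓
y: successors {s, t, x}; ◇(q ∧ p) there: s:T, t:F, x:F. ✓
Satisfying worlds: {s, t, u, v, w, x, y}.

7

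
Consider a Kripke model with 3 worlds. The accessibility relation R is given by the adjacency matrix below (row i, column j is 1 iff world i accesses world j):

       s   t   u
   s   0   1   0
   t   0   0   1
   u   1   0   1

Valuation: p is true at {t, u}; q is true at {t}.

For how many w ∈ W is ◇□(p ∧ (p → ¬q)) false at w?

2

s: successors {t}; □(p ∧ (p → ¬q)) there: t:T. ✓
t: successors {u}; □(p ∧ (p → ¬q)) there: u:F. ✗
u: successors {s, u}; □(p ∧ (p → ¬q)) there: s:F, u:F. ✗
Satisfying worlds: {s}.
So ◇□(p ∧ (p → ¬q)) fails at the other 2 worlds.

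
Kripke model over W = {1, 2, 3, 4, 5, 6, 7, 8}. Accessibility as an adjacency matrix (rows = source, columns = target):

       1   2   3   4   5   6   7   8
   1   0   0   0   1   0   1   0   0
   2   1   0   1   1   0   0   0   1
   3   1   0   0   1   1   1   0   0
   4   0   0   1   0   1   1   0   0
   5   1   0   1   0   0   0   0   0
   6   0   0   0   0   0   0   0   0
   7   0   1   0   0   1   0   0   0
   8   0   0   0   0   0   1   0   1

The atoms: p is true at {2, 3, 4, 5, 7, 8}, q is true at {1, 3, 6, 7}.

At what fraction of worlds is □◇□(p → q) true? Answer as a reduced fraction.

1: successors {4, 6}; ◇□(p → q) there: 4:T, 6:F. ✗
2: successors {1, 3, 4, 8}; ◇□(p → q) there: 1:T, 3:T, 4:T, 8:T. ✓
3: successors {1, 4, 5, 6}; ◇□(p → q) there: 1:T, 4:T, 5:F, 6:F. ✗
4: successors {3, 5, 6}; ◇□(p → q) there: 3:T, 5:F, 6:F. ✗
5: successors {1, 3}; ◇□(p → q) there: 1:T, 3:T. ✓
6: no successors, so □◇□(p → q) holds vacuously. ✓
7: successors {2, 5}; ◇□(p → q) there: 2:F, 5:F. ✗
8: successors {6, 8}; ◇□(p → q) there: 6:F, 8:T. ✗
That's 3 of 8 worlds, so 3/8.

3/8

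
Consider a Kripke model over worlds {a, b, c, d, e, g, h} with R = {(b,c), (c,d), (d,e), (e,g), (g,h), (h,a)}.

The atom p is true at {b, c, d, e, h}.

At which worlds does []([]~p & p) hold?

a: no successors, so []([]~p & p) holds vacuously. ✓
b: successors {c}; []~p & p there: c:F. ✗
c: successors {d}; []~p & p there: d:F. ✗
d: successors {e}; []~p & p there: e:T. ✓
e: successors {g}; []~p & p there: g:F. ✗
g: successors {h}; []~p & p there: h:T. ✓
h: successors {a}; []~p & p there: a:F. ✗

{a, d, g}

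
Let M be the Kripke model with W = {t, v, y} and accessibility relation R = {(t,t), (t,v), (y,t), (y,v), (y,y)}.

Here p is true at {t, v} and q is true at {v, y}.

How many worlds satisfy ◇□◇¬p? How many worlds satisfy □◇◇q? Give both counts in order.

2 and 1

For ◇□◇¬p:
t: successors {t, v}; □◇¬p there: t:F, v:T. ✓
v: no successors, so ◇□◇¬p fails. ✗
y: successors {t, v, y}; □◇¬p there: t:F, v:T, y:F. ✓
— 2 worlds.
For □◇◇q:
t: successors {t, v}; ◇◇q there: t:T, v:F. ✗
v: no successors, so □◇◇q holds vacuously. ✓
y: successors {t, v, y}; ◇◇q there: t:T, v:F, y:T. ✗
— 1 world.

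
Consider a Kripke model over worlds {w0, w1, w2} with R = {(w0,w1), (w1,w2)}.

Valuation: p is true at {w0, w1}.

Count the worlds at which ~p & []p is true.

w0: ~p is F, []p is T. ✗
w1: ~p is F, []p is F. ✗
w2: ~p is T, []p is T. ✓
Satisfying worlds: {w2}.

1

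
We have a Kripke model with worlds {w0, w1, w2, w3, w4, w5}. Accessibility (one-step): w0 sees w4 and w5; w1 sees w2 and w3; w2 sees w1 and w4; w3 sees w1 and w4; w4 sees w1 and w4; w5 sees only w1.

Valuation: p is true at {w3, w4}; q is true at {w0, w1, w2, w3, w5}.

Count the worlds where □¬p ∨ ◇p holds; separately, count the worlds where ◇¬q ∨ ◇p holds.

For □¬p ∨ ◇p:
w0: □¬p is F, ◇p is T. ✓
w1: □¬p is F, ◇p is T. ✓
w2: □¬p is F, ◇p is T. ✓
w3: □¬p is F, ◇p is T. ✓
w4: □¬p is F, ◇p is T. ✓
w5: □¬p is T, ◇p is F. ✓
— 6 worlds.
For ◇¬q ∨ ◇p:
w0: ◇¬q is T, ◇p is T. ✓
w1: ◇¬q is F, ◇p is T. ✓
w2: ◇¬q is T, ◇p is T. ✓
w3: ◇¬q is T, ◇p is T. ✓
w4: ◇¬q is T, ◇p is T. ✓
w5: ◇¬q is F, ◇p is F. ✗
— 5 worlds.

6 and 5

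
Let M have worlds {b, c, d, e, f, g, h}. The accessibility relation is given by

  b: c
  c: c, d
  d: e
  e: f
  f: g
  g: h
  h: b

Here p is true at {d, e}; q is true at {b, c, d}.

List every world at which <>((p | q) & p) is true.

{c, d}

b: successors {c}; (p | q) & p there: c:F. ✗
c: successors {c, d}; (p | q) & p there: c:F, d:T. ✓
d: successors {e}; (p | q) & p there: e:T. ✓
e: successors {f}; (p | q) & p there: f:F. ✗
f: successors {g}; (p | q) & p there: g:F. ✗
g: successors {h}; (p | q) & p there: h:F. ✗
h: successors {b}; (p | q) & p there: b:F. ✗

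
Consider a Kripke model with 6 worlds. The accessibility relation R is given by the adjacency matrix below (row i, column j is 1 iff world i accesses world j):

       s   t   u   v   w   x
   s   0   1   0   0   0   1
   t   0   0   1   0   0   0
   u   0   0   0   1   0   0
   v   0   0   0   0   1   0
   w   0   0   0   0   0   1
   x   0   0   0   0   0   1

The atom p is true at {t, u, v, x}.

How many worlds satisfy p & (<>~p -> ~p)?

3

s: p is F, <>~p -> ~p is T. ✗
t: p is T, <>~p -> ~p is T. ✓
u: p is T, <>~p -> ~p is T. ✓
v: p is T, <>~p -> ~p is F. ✗
w: p is F, <>~p -> ~p is T. ✗
x: p is T, <>~p -> ~p is T. ✓
Satisfying worlds: {t, u, x}.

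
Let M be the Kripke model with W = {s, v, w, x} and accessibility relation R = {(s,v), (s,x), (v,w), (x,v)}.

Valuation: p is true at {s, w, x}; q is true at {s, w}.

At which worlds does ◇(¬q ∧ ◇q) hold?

s: successors {v, x}; ¬q ∧ ◇q there: v:T, x:F. ✓
v: successors {w}; ¬q ∧ ◇q there: w:F. ✗
w: no successors, so ◇(¬q ∧ ◇q) fails. ✗
x: successors {v}; ¬q ∧ ◇q there: v:T. ✓

{s, x}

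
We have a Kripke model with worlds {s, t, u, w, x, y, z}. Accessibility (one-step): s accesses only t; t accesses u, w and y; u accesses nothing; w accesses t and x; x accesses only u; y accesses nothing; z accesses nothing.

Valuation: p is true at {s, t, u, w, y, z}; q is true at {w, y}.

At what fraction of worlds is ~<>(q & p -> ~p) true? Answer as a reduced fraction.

3/7

s: <>(q & p -> ~p) is T. ✗
t: <>(q & p -> ~p) is T. ✗
u: <>(q & p -> ~p) is F. ✓
w: <>(q & p -> ~p) is T. ✗
x: <>(q & p -> ~p) is T. ✗
y: <>(q & p -> ~p) is F. ✓
z: <>(q & p -> ~p) is F. ✓
That's 3 of 7 worlds, so 3/7.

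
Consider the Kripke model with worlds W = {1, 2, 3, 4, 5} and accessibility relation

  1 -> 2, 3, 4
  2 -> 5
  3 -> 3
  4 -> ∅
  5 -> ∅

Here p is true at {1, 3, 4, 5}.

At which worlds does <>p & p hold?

{1, 3}

1: <>p is T, p is T. ✓
2: <>p is T, p is F. ✗
3: <>p is T, p is T. ✓
4: <>p is F, p is T. ✗
5: <>p is F, p is T. ✗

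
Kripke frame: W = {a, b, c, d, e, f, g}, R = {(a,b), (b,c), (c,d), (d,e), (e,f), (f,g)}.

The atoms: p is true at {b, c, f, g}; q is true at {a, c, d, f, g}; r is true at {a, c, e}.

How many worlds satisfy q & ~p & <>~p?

1

a: q is T, ~p & <>~p is F. ✗
b: q is F, ~p & <>~p is F. ✗
c: q is T, ~p & <>~p is F. ✗
d: q is T, ~p & <>~p is T. ✓
e: q is F, ~p & <>~p is F. ✗
f: q is T, ~p & <>~p is F. ✗
g: q is T, ~p & <>~p is F. ✗
Satisfying worlds: {d}.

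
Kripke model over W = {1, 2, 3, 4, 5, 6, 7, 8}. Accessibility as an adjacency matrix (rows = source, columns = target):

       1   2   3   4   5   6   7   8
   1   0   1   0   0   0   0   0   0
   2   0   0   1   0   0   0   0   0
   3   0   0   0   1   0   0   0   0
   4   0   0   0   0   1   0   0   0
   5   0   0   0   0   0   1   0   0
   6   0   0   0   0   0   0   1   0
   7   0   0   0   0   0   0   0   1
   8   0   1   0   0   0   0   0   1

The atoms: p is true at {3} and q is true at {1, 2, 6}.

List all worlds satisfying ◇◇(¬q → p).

{1, 4, 7, 8}

1: successors {2}; ◇(¬q → p) there: 2:T. ✓
2: successors {3}; ◇(¬q → p) there: 3:F. ✗
3: successors {4}; ◇(¬q → p) there: 4:F. ✗
4: successors {5}; ◇(¬q → p) there: 5:T. ✓
5: successors {6}; ◇(¬q → p) there: 6:F. ✗
6: successors {7}; ◇(¬q → p) there: 7:F. ✗
7: successors {8}; ◇(¬q → p) there: 8:T. ✓
8: successors {2, 8}; ◇(¬q → p) there: 2:T, 8:T. ✓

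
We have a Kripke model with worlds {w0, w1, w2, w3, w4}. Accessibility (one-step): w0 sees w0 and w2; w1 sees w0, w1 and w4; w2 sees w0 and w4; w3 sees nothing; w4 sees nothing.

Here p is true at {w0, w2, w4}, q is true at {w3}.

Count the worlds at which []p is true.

w0: successors {w0, w2}; p there: w0:T, w2:T. ✓
w1: successors {w0, w1, w4}; p there: w0:T, w1:F, w4:T. ✗
w2: successors {w0, w4}; p there: w0:T, w4:T. ✓
w3: no successors, so []p holds vacuously. ✓
w4: no successors, so []p holds vacuously. ✓
Satisfying worlds: {w0, w2, w3, w4}.

4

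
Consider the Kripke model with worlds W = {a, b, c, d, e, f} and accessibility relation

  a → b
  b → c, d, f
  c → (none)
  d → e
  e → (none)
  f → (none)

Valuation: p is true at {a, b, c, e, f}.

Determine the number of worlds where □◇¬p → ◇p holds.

a: □◇¬p is T, ◇p is T. ✓
b: □◇¬p is F, ◇p is T. ✓
c: □◇¬p is T, ◇p is F. ✗
d: □◇¬p is F, ◇p is T. ✓
e: □◇¬p is T, ◇p is F. ✗
f: □◇¬p is T, ◇p is F. ✗
Satisfying worlds: {a, b, d}.

3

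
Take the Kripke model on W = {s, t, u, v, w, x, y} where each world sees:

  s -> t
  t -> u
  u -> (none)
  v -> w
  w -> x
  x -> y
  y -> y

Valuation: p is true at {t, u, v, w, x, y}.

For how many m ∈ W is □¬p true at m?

1

s: successors {t}; ¬p there: t:F. ✗
t: successors {u}; ¬p there: u:F. ✗
u: no successors, so □¬p holds vacuously. ✓
v: successors {w}; ¬p there: w:F. ✗
w: successors {x}; ¬p there: x:F. ✗
x: successors {y}; ¬p there: y:F. ✗
y: successors {y}; ¬p there: y:F. ✗
Satisfying worlds: {u}.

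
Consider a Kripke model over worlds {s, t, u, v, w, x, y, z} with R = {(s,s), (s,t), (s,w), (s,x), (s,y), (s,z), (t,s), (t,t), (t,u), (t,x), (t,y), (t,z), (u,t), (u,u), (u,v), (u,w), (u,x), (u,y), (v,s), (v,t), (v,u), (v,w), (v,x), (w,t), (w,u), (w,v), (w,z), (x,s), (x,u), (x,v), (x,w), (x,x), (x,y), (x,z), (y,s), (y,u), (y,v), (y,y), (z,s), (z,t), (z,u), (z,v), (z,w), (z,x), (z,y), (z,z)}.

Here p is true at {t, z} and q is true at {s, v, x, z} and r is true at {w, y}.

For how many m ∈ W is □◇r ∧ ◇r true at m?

s: □◇r is F, ◇r is T. ✗
t: □◇r is T, ◇r is T. ✓
u: □◇r is F, ◇r is T. ✗
v: □◇r is F, ◇r is T. ✗
w: □◇r is T, ◇r is F. ✗
x: □◇r is F, ◇r is T. ✗
y: □◇r is T, ◇r is T. ✓
z: □◇r is F, ◇r is T. ✗
Satisfying worlds: {t, y}.

2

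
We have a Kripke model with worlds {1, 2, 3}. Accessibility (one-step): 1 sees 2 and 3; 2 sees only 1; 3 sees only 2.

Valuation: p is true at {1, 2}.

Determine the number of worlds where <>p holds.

1: successors {2, 3}; p there: 2:T, 3:F. ✓
2: successors {1}; p there: 1:T. ✓
3: successors {2}; p there: 2:T. ✓
Satisfying worlds: {1, 2, 3}.

3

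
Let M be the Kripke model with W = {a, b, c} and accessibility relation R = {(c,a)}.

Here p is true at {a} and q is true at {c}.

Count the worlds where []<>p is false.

1

a: no successors, so []<>p holds vacuously. ✓
b: no successors, so []<>p holds vacuously. ✓
c: successors {a}; <>p there: a:F. ✗
Satisfying worlds: {a, b}.
So []<>p fails at the other 1 world.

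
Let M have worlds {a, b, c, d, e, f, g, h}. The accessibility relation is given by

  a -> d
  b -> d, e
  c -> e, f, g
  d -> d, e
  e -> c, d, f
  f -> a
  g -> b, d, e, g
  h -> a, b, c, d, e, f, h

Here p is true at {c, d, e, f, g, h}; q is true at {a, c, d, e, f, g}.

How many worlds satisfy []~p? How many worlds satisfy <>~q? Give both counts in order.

1 and 2

For []~p:
a: successors {d}; ~p there: d:F. ✗
b: successors {d, e}; ~p there: d:F, e:F. ✗
c: successors {e, f, g}; ~p there: e:F, f:F, g:F. ✗
d: successors {d, e}; ~p there: d:F, e:F. ✗
e: successors {c, d, f}; ~p there: c:F, d:F, f:F. ✗
f: successors {a}; ~p there: a:T. ✓
g: successors {b, d, e, g}; ~p there: b:T, d:F, e:F, g:F. ✗
h: successors {a, b, c, d, e, f, h}; ~p there: a:T, b:T, c:F, d:F, e:F, f:F, h:F. ✗
— 1 world.
For <>~q:
a: successors {d}; ~q there: d:F. ✗
b: successors {d, e}; ~q there: d:F, e:F. ✗
c: successors {e, f, g}; ~q there: e:F, f:F, g:F. ✗
d: successors {d, e}; ~q there: d:F, e:F. ✗
e: successors {c, d, f}; ~q there: c:F, d:F, f:F. ✗
f: successors {a}; ~q there: a:F. ✗
g: successors {b, d, e, g}; ~q there: b:T, d:F, e:F, g:F. ✓
h: successors {a, b, c, d, e, f, h}; ~q there: a:F, b:T, c:F, d:F, e:F, f:F, h:T. ✓
— 2 worlds.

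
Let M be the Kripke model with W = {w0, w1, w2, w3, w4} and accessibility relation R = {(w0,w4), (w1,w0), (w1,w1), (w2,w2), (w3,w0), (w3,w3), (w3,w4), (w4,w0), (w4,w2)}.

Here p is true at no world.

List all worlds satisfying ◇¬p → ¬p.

{w0, w1, w2, w3, w4}

w0: ◇¬p is T, ¬p is T. ✓
w1: ◇¬p is T, ¬p is T. ✓
w2: ◇¬p is T, ¬p is T. ✓
w3: ◇¬p is T, ¬p is T. ✓
w4: ◇¬p is T, ¬p is T. ✓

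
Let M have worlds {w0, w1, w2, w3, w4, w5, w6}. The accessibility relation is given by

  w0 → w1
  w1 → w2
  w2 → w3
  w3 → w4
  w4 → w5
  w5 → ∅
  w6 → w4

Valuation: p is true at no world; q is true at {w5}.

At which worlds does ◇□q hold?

w0: successors {w1}; □q there: w1:F. ✗
w1: successors {w2}; □q there: w2:F. ✗
w2: successors {w3}; □q there: w3:F. ✗
w3: successors {w4}; □q there: w4:T. ✓
w4: successors {w5}; □q there: w5:T. ✓
w5: no successors, so ◇□q fails. ✗
w6: successors {w4}; □q there: w4:T. ✓

{w3, w4, w6}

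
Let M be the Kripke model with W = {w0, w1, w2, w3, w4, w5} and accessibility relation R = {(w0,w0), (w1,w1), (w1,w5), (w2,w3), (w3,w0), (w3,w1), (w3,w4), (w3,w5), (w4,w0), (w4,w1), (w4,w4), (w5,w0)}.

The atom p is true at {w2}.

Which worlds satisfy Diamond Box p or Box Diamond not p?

{w0, w1, w2, w3, w4, w5}

w0: Diamond Box p is F, Box Diamond not p is T. ✓
w1: Diamond Box p is F, Box Diamond not p is T. ✓
w2: Diamond Box p is F, Box Diamond not p is T. ✓
w3: Diamond Box p is F, Box Diamond not p is T. ✓
w4: Diamond Box p is F, Box Diamond not p is T. ✓
w5: Diamond Box p is F, Box Diamond not p is T. ✓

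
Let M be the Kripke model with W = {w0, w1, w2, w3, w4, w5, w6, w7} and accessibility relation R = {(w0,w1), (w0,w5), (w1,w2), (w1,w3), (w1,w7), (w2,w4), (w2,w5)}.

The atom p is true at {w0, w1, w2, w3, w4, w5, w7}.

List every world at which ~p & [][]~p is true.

{w6}

w0: ~p is F, [][]~p is F. ✗
w1: ~p is F, [][]~p is F. ✗
w2: ~p is F, [][]~p is T. ✗
w3: ~p is F, [][]~p is T. ✗
w4: ~p is F, [][]~p is T. ✗
w5: ~p is F, [][]~p is T. ✗
w6: ~p is T, [][]~p is T. ✓
w7: ~p is F, [][]~p is T. ✗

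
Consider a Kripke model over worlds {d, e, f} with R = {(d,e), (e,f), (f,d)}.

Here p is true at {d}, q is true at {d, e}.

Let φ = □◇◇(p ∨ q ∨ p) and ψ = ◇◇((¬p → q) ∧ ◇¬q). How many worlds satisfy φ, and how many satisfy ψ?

For □◇◇(p ∨ q ∨ p):
d: successors {e}; ◇◇(p ∨ q ∨ p) there: e:T. ✓
e: successors {f}; ◇◇(p ∨ q ∨ p) there: f:T. ✓
f: successors {d}; ◇◇(p ∨ q ∨ p) there: d:F. ✗
— 2 worlds.
For ◇◇((¬p → q) ∧ ◇¬q):
d: successors {e}; ◇((¬p → q) ∧ ◇¬q) there: e:F. ✗
e: successors {f}; ◇((¬p → q) ∧ ◇¬q) there: f:F. ✗
f: successors {d}; ◇((¬p → q) ∧ ◇¬q) there: d:T. ✓
— 1 world.

2 and 1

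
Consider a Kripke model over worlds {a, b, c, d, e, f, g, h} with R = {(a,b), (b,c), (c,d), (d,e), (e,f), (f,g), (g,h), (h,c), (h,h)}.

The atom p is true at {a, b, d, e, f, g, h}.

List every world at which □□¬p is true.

{a}

a: successors {b}; □¬p there: b:T. ✓
b: successors {c}; □¬p there: c:F. ✗
c: successors {d}; □¬p there: d:F. ✗
d: successors {e}; □¬p there: e:F. ✗
e: successors {f}; □¬p there: f:F. ✗
f: successors {g}; □¬p there: g:F. ✗
g: successors {h}; □¬p there: h:F. ✗
h: successors {c, h}; □¬p there: c:F, h:F. ✗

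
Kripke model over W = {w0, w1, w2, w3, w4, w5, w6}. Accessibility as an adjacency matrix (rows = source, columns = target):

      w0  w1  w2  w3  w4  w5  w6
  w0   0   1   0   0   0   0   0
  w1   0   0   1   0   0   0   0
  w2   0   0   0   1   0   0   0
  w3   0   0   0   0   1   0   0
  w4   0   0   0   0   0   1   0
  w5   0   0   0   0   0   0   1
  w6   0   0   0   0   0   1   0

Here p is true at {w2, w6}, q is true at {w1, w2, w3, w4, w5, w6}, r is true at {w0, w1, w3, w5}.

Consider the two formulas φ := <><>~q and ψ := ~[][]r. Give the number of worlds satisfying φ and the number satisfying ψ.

For <><>~q:
w0: successors {w1}; <>~q there: w1:F. ✗
w1: successors {w2}; <>~q there: w2:F. ✗
w2: successors {w3}; <>~q there: w3:F. ✗
w3: successors {w4}; <>~q there: w4:F. ✗
w4: successors {w5}; <>~q there: w5:F. ✗
w5: successors {w6}; <>~q there: w6:F. ✗
w6: successors {w5}; <>~q there: w5:F. ✗
— 0 worlds.
For ~[][]r:
w0: [][]r is F. ✓
w1: [][]r is T. ✗
w2: [][]r is F. ✓
w3: [][]r is T. ✗
w4: [][]r is F. ✓
w5: [][]r is T. ✗
w6: [][]r is F. ✓
— 4 worlds.

0 and 4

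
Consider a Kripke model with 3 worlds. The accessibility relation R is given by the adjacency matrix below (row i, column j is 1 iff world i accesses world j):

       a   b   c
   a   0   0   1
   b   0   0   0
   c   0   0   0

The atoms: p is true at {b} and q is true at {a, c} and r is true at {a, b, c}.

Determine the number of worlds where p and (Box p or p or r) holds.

1

a: p is F, Box p or p or r is T. ✗
b: p is T, Box p or p or r is T. ✓
c: p is F, Box p or p or r is T. ✗
Satisfying worlds: {b}.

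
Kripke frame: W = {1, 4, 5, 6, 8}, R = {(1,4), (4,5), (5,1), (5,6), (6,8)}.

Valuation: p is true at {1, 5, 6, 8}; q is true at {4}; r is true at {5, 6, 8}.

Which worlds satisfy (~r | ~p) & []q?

1: ~r | ~p is T, []q is T. ✓
4: ~r | ~p is T, []q is F. ✗
5: ~r | ~p is F, []q is F. ✗
6: ~r | ~p is F, []q is F. ✗
8: ~r | ~p is F, []q is T. ✗

{1}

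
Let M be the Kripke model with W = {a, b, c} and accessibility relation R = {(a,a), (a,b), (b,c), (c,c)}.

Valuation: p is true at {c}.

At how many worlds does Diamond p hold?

a: successors {a, b}; p there: a:F, b:F. ✗
b: successors {c}; p there: c:T. ✓
c: successors {c}; p there: c:T. ✓
Satisfying worlds: {b, c}.

2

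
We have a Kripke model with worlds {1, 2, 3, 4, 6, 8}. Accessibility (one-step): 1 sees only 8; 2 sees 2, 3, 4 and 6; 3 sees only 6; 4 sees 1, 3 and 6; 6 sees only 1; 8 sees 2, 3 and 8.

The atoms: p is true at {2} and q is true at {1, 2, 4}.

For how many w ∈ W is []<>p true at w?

1: successors {8}; <>p there: 8:T. ✓
2: successors {2, 3, 4, 6}; <>p there: 2:T, 3:F, 4:F, 6:F. ✗
3: successors {6}; <>p there: 6:F. ✗
4: successors {1, 3, 6}; <>p there: 1:F, 3:F, 6:F. ✗
6: successors {1}; <>p there: 1:F. ✗
8: successors {2, 3, 8}; <>p there: 2:T, 3:F, 8:T. ✗
Satisfying worlds: {1}.

1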